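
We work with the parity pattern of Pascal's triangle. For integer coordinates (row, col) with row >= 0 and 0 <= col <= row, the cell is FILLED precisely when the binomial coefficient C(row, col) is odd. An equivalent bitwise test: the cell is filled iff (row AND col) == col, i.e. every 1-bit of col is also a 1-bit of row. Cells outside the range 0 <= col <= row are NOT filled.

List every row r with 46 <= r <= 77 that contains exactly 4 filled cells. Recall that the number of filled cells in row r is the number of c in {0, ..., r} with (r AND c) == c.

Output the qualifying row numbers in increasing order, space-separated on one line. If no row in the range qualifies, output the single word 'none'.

Answer: 48 65 66 68 72

Derivation:
Row r has 2^popcount(r) filled cells, so we need popcount(r) = log2(4) = 2.
Scan r = 46..77 and keep those with exactly 2 one-bits:
r=46=101110 popcount=4 -> skip
r=47=101111 popcount=5 -> skip
r=48=110000 popcount=2 -> KEEP
r=49=110001 popcount=3 -> skip
r=50=110010 popcount=3 -> skip
r=51=110011 popcount=4 -> skip
r=52=110100 popcount=3 -> skip
r=53=110101 popcount=4 -> skip
r=54=110110 popcount=4 -> skip
r=55=110111 popcount=5 -> skip
r=56=111000 popcount=3 -> skip
r=57=111001 popcount=4 -> skip
r=58=111010 popcount=4 -> skip
r=59=111011 popcount=5 -> skip
r=60=111100 popcount=4 -> skip
r=61=111101 popcount=5 -> skip
r=62=111110 popcount=5 -> skip
r=63=111111 popcount=6 -> skip
r=64=1000000 popcount=1 -> skip
r=65=1000001 popcount=2 -> KEEP
r=66=1000010 popcount=2 -> KEEP
r=67=1000011 popcount=3 -> skip
r=68=1000100 popcount=2 -> KEEP
r=69=1000101 popcount=3 -> skip
r=70=1000110 popcount=3 -> skip
r=71=1000111 popcount=4 -> skip
r=72=1001000 popcount=2 -> KEEP
r=73=1001001 popcount=3 -> skip
r=74=1001010 popcount=3 -> skip
r=75=1001011 popcount=4 -> skip
r=76=1001100 popcount=3 -> skip
r=77=1001101 popcount=4 -> skip
Kept rows: 48 65 66 68 72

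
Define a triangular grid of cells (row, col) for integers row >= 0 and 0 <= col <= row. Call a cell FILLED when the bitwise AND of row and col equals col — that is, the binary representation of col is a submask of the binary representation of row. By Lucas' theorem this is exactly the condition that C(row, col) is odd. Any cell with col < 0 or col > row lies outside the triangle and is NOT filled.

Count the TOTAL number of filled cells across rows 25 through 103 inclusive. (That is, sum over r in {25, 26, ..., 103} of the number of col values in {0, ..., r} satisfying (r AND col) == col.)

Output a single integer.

r25=11001 pc3: +8 =8
r26=11010 pc3: +8 =16
r27=11011 pc4: +16 =32
r28=11100 pc3: +8 =40
r29=11101 pc4: +16 =56
r30=11110 pc4: +16 =72
r31=11111 pc5: +32 =104
r32=100000 pc1: +2 =106
r33=100001 pc2: +4 =110
r34=100010 pc2: +4 =114
r35=100011 pc3: +8 =122
r36=100100 pc2: +4 =126
r37=100101 pc3: +8 =134
r38=100110 pc3: +8 =142
r39=100111 pc4: +16 =158
r40=101000 pc2: +4 =162
r41=101001 pc3: +8 =170
r42=101010 pc3: +8 =178
r43=101011 pc4: +16 =194
r44=101100 pc3: +8 =202
r45=101101 pc4: +16 =218
r46=101110 pc4: +16 =234
r47=101111 pc5: +32 =266
r48=110000 pc2: +4 =270
r49=110001 pc3: +8 =278
r50=110010 pc3: +8 =286
r51=110011 pc4: +16 =302
r52=110100 pc3: +8 =310
r53=110101 pc4: +16 =326
r54=110110 pc4: +16 =342
r55=110111 pc5: +32 =374
r56=111000 pc3: +8 =382
r57=111001 pc4: +16 =398
r58=111010 pc4: +16 =414
r59=111011 pc5: +32 =446
r60=111100 pc4: +16 =462
r61=111101 pc5: +32 =494
r62=111110 pc5: +32 =526
r63=111111 pc6: +64 =590
r64=1000000 pc1: +2 =592
r65=1000001 pc2: +4 =596
r66=1000010 pc2: +4 =600
r67=1000011 pc3: +8 =608
r68=1000100 pc2: +4 =612
r69=1000101 pc3: +8 =620
r70=1000110 pc3: +8 =628
r71=1000111 pc4: +16 =644
r72=1001000 pc2: +4 =648
r73=1001001 pc3: +8 =656
r74=1001010 pc3: +8 =664
r75=1001011 pc4: +16 =680
r76=1001100 pc3: +8 =688
r77=1001101 pc4: +16 =704
r78=1001110 pc4: +16 =720
r79=1001111 pc5: +32 =752
r80=1010000 pc2: +4 =756
r81=1010001 pc3: +8 =764
r82=1010010 pc3: +8 =772
r83=1010011 pc4: +16 =788
r84=1010100 pc3: +8 =796
r85=1010101 pc4: +16 =812
r86=1010110 pc4: +16 =828
r87=1010111 pc5: +32 =860
r88=1011000 pc3: +8 =868
r89=1011001 pc4: +16 =884
r90=1011010 pc4: +16 =900
r91=1011011 pc5: +32 =932
r92=1011100 pc4: +16 =948
r93=1011101 pc5: +32 =980
r94=1011110 pc5: +32 =1012
r95=1011111 pc6: +64 =1076
r96=1100000 pc2: +4 =1080
r97=1100001 pc3: +8 =1088
r98=1100010 pc3: +8 =1096
r99=1100011 pc4: +16 =1112
r100=1100100 pc3: +8 =1120
r101=1100101 pc4: +16 =1136
r102=1100110 pc4: +16 =1152
r103=1100111 pc5: +32 =1184

Answer: 1184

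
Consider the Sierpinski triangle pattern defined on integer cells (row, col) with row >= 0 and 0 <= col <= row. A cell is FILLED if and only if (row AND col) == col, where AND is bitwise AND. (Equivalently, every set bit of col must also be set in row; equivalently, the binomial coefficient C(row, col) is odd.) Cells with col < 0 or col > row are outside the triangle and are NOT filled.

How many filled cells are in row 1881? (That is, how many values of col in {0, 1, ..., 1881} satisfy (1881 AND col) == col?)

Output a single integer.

Answer: 128

Derivation:
1881 in binary = 11101011001
popcount(1881) = number of 1-bits in 11101011001 = 7
A col c satisfies (1881 AND c) == c iff every set bit of c is also set in 1881; each of the 7 set bits of 1881 can independently be on or off in c.
count = 2^7 = 128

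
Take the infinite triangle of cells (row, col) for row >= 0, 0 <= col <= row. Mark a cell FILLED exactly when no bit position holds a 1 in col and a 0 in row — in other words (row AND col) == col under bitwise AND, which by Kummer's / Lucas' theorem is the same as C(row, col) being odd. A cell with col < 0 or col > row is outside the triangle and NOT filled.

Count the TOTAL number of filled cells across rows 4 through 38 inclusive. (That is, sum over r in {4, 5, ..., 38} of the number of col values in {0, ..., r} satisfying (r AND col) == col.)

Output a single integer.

Answer: 272

Derivation:
r4=100 pc1: +2 =2
r5=101 pc2: +4 =6
r6=110 pc2: +4 =10
r7=111 pc3: +8 =18
r8=1000 pc1: +2 =20
r9=1001 pc2: +4 =24
r10=1010 pc2: +4 =28
r11=1011 pc3: +8 =36
r12=1100 pc2: +4 =40
r13=1101 pc3: +8 =48
r14=1110 pc3: +8 =56
r15=1111 pc4: +16 =72
r16=10000 pc1: +2 =74
r17=10001 pc2: +4 =78
r18=10010 pc2: +4 =82
r19=10011 pc3: +8 =90
r20=10100 pc2: +4 =94
r21=10101 pc3: +8 =102
r22=10110 pc3: +8 =110
r23=10111 pc4: +16 =126
r24=11000 pc2: +4 =130
r25=11001 pc3: +8 =138
r26=11010 pc3: +8 =146
r27=11011 pc4: +16 =162
r28=11100 pc3: +8 =170
r29=11101 pc4: +16 =186
r30=11110 pc4: +16 =202
r31=11111 pc5: +32 =234
r32=100000 pc1: +2 =236
r33=100001 pc2: +4 =240
r34=100010 pc2: +4 =244
r35=100011 pc3: +8 =252
r36=100100 pc2: +4 =256
r37=100101 pc3: +8 =264
r38=100110 pc3: +8 =272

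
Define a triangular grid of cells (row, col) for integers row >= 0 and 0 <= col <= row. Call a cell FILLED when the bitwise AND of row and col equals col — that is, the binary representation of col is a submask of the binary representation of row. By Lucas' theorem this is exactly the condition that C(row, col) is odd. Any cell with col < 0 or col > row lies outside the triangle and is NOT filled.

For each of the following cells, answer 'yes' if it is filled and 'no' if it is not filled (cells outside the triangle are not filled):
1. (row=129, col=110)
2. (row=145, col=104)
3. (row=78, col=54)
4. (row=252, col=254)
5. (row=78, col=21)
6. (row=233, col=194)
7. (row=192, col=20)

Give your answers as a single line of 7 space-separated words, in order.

(129,110): row=0b10000001, col=0b1101110, row AND col = 0b0 = 0; 0 != 110 -> empty
(145,104): row=0b10010001, col=0b1101000, row AND col = 0b0 = 0; 0 != 104 -> empty
(78,54): row=0b1001110, col=0b110110, row AND col = 0b110 = 6; 6 != 54 -> empty
(252,254): col outside [0, 252] -> not filled
(78,21): row=0b1001110, col=0b10101, row AND col = 0b100 = 4; 4 != 21 -> empty
(233,194): row=0b11101001, col=0b11000010, row AND col = 0b11000000 = 192; 192 != 194 -> empty
(192,20): row=0b11000000, col=0b10100, row AND col = 0b0 = 0; 0 != 20 -> empty

Answer: no no no no no no no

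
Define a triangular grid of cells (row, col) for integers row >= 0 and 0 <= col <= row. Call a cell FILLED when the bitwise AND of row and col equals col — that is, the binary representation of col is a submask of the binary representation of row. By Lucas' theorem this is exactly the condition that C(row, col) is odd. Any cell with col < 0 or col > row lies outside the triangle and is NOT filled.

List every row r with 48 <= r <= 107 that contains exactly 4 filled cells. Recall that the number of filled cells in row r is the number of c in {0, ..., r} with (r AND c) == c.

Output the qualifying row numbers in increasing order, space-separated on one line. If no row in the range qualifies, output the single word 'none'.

Answer: 48 65 66 68 72 80 96

Derivation:
Row r has 2^popcount(r) filled cells, so we need popcount(r) = log2(4) = 2.
Scan r = 48..107 and keep those with exactly 2 one-bits:
r=48=110000 popcount=2 -> KEEP
r=49=110001 popcount=3 -> skip
r=50=110010 popcount=3 -> skip
r=51=110011 popcount=4 -> skip
r=52=110100 popcount=3 -> skip
r=53=110101 popcount=4 -> skip
r=54=110110 popcount=4 -> skip
r=55=110111 popcount=5 -> skip
r=56=111000 popcount=3 -> skip
r=57=111001 popcount=4 -> skip
r=58=111010 popcount=4 -> skip
r=59=111011 popcount=5 -> skip
r=60=111100 popcount=4 -> skip
r=61=111101 popcount=5 -> skip
r=62=111110 popcount=5 -> skip
r=63=111111 popcount=6 -> skip
r=64=1000000 popcount=1 -> skip
r=65=1000001 popcount=2 -> KEEP
r=66=1000010 popcount=2 -> KEEP
r=67=1000011 popcount=3 -> skip
r=68=1000100 popcount=2 -> KEEP
r=69=1000101 popcount=3 -> skip
r=70=1000110 popcount=3 -> skip
r=71=1000111 popcount=4 -> skip
r=72=1001000 popcount=2 -> KEEP
r=73=1001001 popcount=3 -> skip
r=74=1001010 popcount=3 -> skip
r=75=1001011 popcount=4 -> skip
r=76=1001100 popcount=3 -> skip
r=77=1001101 popcount=4 -> skip
r=78=1001110 popcount=4 -> skip
r=79=1001111 popcount=5 -> skip
r=80=1010000 popcount=2 -> KEEP
r=81=1010001 popcount=3 -> skip
r=82=1010010 popcount=3 -> skip
r=83=1010011 popcount=4 -> skip
r=84=1010100 popcount=3 -> skip
r=85=1010101 popcount=4 -> skip
r=86=1010110 popcount=4 -> skip
r=87=1010111 popcount=5 -> skip
r=88=1011000 popcount=3 -> skip
r=89=1011001 popcount=4 -> skip
r=90=1011010 popcount=4 -> skip
r=91=1011011 popcount=5 -> skip
r=92=1011100 popcount=4 -> skip
r=93=1011101 popcount=5 -> skip
r=94=1011110 popcount=5 -> skip
r=95=1011111 popcount=6 -> skip
r=96=1100000 popcount=2 -> KEEP
r=97=1100001 popcount=3 -> skip
r=98=1100010 popcount=3 -> skip
r=99=1100011 popcount=4 -> skip
r=100=1100100 popcount=3 -> skip
r=101=1100101 popcount=4 -> skip
r=102=1100110 popcount=4 -> skip
r=103=1100111 popcount=5 -> skip
r=104=1101000 popcount=3 -> skip
r=105=1101001 popcount=4 -> skip
r=106=1101010 popcount=4 -> skip
r=107=1101011 popcount=5 -> skip
Kept rows: 48 65 66 68 72 80 96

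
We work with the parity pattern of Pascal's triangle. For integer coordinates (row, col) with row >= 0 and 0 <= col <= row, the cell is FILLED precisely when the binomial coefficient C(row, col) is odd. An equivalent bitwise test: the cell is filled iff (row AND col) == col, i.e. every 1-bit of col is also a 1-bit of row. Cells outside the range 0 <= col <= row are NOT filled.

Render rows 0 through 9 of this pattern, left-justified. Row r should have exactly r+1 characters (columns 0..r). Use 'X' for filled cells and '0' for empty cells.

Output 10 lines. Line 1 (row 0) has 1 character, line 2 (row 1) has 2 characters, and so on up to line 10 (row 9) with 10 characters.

r0=0: X
r1=1: XX
r2=10: X0X
r3=11: XXXX
r4=100: X000X
r5=101: XX00XX
r6=110: X0X0X0X
r7=111: XXXXXXXX
r8=1000: X0000000X
r9=1001: XX000000XX

Answer: X
XX
X0X
XXXX
X000X
XX00XX
X0X0X0X
XXXXXXXX
X0000000X
XX000000XX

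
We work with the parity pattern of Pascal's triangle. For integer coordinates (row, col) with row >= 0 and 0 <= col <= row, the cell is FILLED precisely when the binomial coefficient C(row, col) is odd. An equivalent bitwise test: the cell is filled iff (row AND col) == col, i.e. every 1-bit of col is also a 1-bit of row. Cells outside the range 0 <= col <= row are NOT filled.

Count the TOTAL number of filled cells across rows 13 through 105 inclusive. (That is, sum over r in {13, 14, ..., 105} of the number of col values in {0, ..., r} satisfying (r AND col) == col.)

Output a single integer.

Answer: 1298

Derivation:
r13=1101 pc3: +8 =8
r14=1110 pc3: +8 =16
r15=1111 pc4: +16 =32
r16=10000 pc1: +2 =34
r17=10001 pc2: +4 =38
r18=10010 pc2: +4 =42
r19=10011 pc3: +8 =50
r20=10100 pc2: +4 =54
r21=10101 pc3: +8 =62
r22=10110 pc3: +8 =70
r23=10111 pc4: +16 =86
r24=11000 pc2: +4 =90
r25=11001 pc3: +8 =98
r26=11010 pc3: +8 =106
r27=11011 pc4: +16 =122
r28=11100 pc3: +8 =130
r29=11101 pc4: +16 =146
r30=11110 pc4: +16 =162
r31=11111 pc5: +32 =194
r32=100000 pc1: +2 =196
r33=100001 pc2: +4 =200
r34=100010 pc2: +4 =204
r35=100011 pc3: +8 =212
r36=100100 pc2: +4 =216
r37=100101 pc3: +8 =224
r38=100110 pc3: +8 =232
r39=100111 pc4: +16 =248
r40=101000 pc2: +4 =252
r41=101001 pc3: +8 =260
r42=101010 pc3: +8 =268
r43=101011 pc4: +16 =284
r44=101100 pc3: +8 =292
r45=101101 pc4: +16 =308
r46=101110 pc4: +16 =324
r47=101111 pc5: +32 =356
r48=110000 pc2: +4 =360
r49=110001 pc3: +8 =368
r50=110010 pc3: +8 =376
r51=110011 pc4: +16 =392
r52=110100 pc3: +8 =400
r53=110101 pc4: +16 =416
r54=110110 pc4: +16 =432
r55=110111 pc5: +32 =464
r56=111000 pc3: +8 =472
r57=111001 pc4: +16 =488
r58=111010 pc4: +16 =504
r59=111011 pc5: +32 =536
r60=111100 pc4: +16 =552
r61=111101 pc5: +32 =584
r62=111110 pc5: +32 =616
r63=111111 pc6: +64 =680
r64=1000000 pc1: +2 =682
r65=1000001 pc2: +4 =686
r66=1000010 pc2: +4 =690
r67=1000011 pc3: +8 =698
r68=1000100 pc2: +4 =702
r69=1000101 pc3: +8 =710
r70=1000110 pc3: +8 =718
r71=1000111 pc4: +16 =734
r72=1001000 pc2: +4 =738
r73=1001001 pc3: +8 =746
r74=1001010 pc3: +8 =754
r75=1001011 pc4: +16 =770
r76=1001100 pc3: +8 =778
r77=1001101 pc4: +16 =794
r78=1001110 pc4: +16 =810
r79=1001111 pc5: +32 =842
r80=1010000 pc2: +4 =846
r81=1010001 pc3: +8 =854
r82=1010010 pc3: +8 =862
r83=1010011 pc4: +16 =878
r84=1010100 pc3: +8 =886
r85=1010101 pc4: +16 =902
r86=1010110 pc4: +16 =918
r87=1010111 pc5: +32 =950
r88=1011000 pc3: +8 =958
r89=1011001 pc4: +16 =974
r90=1011010 pc4: +16 =990
r91=1011011 pc5: +32 =1022
r92=1011100 pc4: +16 =1038
r93=1011101 pc5: +32 =1070
r94=1011110 pc5: +32 =1102
r95=1011111 pc6: +64 =1166
r96=1100000 pc2: +4 =1170
r97=1100001 pc3: +8 =1178
r98=1100010 pc3: +8 =1186
r99=1100011 pc4: +16 =1202
r100=1100100 pc3: +8 =1210
r101=1100101 pc4: +16 =1226
r102=1100110 pc4: +16 =1242
r103=1100111 pc5: +32 =1274
r104=1101000 pc3: +8 =1282
r105=1101001 pc4: +16 =1298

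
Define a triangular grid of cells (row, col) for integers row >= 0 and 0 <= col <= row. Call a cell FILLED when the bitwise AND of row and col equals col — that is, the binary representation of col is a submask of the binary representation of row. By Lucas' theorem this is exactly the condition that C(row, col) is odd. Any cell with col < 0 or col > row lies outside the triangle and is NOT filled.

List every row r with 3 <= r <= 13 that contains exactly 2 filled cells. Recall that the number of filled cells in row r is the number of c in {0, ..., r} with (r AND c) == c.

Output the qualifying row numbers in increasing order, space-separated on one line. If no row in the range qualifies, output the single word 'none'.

Answer: 4 8

Derivation:
Row r has 2^popcount(r) filled cells, so we need popcount(r) = log2(2) = 1.
Scan r = 3..13 and keep those with exactly 1 one-bits:
r=3=11 popcount=2 -> skip
r=4=100 popcount=1 -> KEEP
r=5=101 popcount=2 -> skip
r=6=110 popcount=2 -> skip
r=7=111 popcount=3 -> skip
r=8=1000 popcount=1 -> KEEP
r=9=1001 popcount=2 -> skip
r=10=1010 popcount=2 -> skip
r=11=1011 popcount=3 -> skip
r=12=1100 popcount=2 -> skip
r=13=1101 popcount=3 -> skip
Kept rows: 4 8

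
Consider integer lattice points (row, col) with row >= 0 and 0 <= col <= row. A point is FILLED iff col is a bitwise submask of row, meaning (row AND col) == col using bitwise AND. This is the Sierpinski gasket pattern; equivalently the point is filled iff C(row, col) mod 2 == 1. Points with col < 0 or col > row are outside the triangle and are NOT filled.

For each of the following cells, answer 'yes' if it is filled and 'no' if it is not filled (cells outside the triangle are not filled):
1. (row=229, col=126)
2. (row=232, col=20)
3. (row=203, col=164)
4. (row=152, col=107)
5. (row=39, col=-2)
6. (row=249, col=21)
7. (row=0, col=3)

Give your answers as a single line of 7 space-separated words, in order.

(229,126): row=0b11100101, col=0b1111110, row AND col = 0b1100100 = 100; 100 != 126 -> empty
(232,20): row=0b11101000, col=0b10100, row AND col = 0b0 = 0; 0 != 20 -> empty
(203,164): row=0b11001011, col=0b10100100, row AND col = 0b10000000 = 128; 128 != 164 -> empty
(152,107): row=0b10011000, col=0b1101011, row AND col = 0b1000 = 8; 8 != 107 -> empty
(39,-2): col outside [0, 39] -> not filled
(249,21): row=0b11111001, col=0b10101, row AND col = 0b10001 = 17; 17 != 21 -> empty
(0,3): col outside [0, 0] -> not filled

Answer: no no no no no no no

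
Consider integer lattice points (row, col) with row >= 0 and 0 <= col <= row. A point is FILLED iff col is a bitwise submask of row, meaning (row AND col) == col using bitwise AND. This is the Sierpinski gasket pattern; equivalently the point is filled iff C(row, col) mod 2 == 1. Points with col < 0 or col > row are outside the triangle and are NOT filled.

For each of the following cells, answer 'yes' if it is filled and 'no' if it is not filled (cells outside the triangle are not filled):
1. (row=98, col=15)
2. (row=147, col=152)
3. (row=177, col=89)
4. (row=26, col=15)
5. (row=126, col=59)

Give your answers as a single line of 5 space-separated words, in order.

Answer: no no no no no

Derivation:
(98,15): row=0b1100010, col=0b1111, row AND col = 0b10 = 2; 2 != 15 -> empty
(147,152): col outside [0, 147] -> not filled
(177,89): row=0b10110001, col=0b1011001, row AND col = 0b10001 = 17; 17 != 89 -> empty
(26,15): row=0b11010, col=0b1111, row AND col = 0b1010 = 10; 10 != 15 -> empty
(126,59): row=0b1111110, col=0b111011, row AND col = 0b111010 = 58; 58 != 59 -> empty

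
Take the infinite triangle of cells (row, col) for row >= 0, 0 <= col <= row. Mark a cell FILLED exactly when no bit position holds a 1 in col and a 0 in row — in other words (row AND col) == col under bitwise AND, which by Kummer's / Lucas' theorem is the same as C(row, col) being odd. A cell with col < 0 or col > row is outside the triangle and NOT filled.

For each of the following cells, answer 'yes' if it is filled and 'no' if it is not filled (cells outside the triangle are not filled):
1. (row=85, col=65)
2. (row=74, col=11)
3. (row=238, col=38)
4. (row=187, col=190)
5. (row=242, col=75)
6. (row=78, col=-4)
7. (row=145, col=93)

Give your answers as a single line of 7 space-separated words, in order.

Answer: yes no yes no no no no

Derivation:
(85,65): row=0b1010101, col=0b1000001, row AND col = 0b1000001 = 65; 65 == 65 -> filled
(74,11): row=0b1001010, col=0b1011, row AND col = 0b1010 = 10; 10 != 11 -> empty
(238,38): row=0b11101110, col=0b100110, row AND col = 0b100110 = 38; 38 == 38 -> filled
(187,190): col outside [0, 187] -> not filled
(242,75): row=0b11110010, col=0b1001011, row AND col = 0b1000010 = 66; 66 != 75 -> empty
(78,-4): col outside [0, 78] -> not filled
(145,93): row=0b10010001, col=0b1011101, row AND col = 0b10001 = 17; 17 != 93 -> empty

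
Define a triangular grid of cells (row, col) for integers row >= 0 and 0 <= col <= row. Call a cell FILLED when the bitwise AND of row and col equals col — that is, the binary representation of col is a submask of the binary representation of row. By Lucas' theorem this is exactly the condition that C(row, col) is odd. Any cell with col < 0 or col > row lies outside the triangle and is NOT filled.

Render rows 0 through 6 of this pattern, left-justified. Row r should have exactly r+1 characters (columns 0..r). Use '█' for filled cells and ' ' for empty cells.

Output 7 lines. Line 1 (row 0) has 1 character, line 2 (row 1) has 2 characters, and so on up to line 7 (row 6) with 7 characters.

r0=0: █
r1=1: ██
r2=10: █ █
r3=11: ████
r4=100: █   █
r5=101: ██  ██
r6=110: █ █ █ █

Answer: █
██
█ █
████
█   █
██  ██
█ █ █ █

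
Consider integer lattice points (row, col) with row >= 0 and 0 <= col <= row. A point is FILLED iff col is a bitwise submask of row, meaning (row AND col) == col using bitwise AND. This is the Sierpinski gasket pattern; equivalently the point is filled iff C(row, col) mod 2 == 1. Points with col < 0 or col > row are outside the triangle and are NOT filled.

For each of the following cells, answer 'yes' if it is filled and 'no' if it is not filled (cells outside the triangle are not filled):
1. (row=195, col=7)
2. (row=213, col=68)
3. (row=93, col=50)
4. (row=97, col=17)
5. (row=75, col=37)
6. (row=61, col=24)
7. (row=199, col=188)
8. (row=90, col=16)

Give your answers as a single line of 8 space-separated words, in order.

(195,7): row=0b11000011, col=0b111, row AND col = 0b11 = 3; 3 != 7 -> empty
(213,68): row=0b11010101, col=0b1000100, row AND col = 0b1000100 = 68; 68 == 68 -> filled
(93,50): row=0b1011101, col=0b110010, row AND col = 0b10000 = 16; 16 != 50 -> empty
(97,17): row=0b1100001, col=0b10001, row AND col = 0b1 = 1; 1 != 17 -> empty
(75,37): row=0b1001011, col=0b100101, row AND col = 0b1 = 1; 1 != 37 -> empty
(61,24): row=0b111101, col=0b11000, row AND col = 0b11000 = 24; 24 == 24 -> filled
(199,188): row=0b11000111, col=0b10111100, row AND col = 0b10000100 = 132; 132 != 188 -> empty
(90,16): row=0b1011010, col=0b10000, row AND col = 0b10000 = 16; 16 == 16 -> filled

Answer: no yes no no no yes no yes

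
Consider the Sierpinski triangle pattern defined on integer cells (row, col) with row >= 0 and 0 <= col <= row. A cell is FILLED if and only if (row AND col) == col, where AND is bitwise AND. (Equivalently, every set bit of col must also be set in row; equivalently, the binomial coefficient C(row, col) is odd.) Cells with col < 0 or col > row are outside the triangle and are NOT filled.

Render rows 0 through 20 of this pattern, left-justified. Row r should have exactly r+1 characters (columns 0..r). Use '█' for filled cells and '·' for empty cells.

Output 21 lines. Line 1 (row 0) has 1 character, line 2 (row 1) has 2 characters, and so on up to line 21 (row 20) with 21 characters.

r0=0: █
r1=1: ██
r2=10: █·█
r3=11: ████
r4=100: █···█
r5=101: ██··██
r6=110: █·█·█·█
r7=111: ████████
r8=1000: █·······█
r9=1001: ██······██
r10=1010: █·█·····█·█
r11=1011: ████····████
r12=1100: █···█···█···█
r13=1101: ██··██··██··██
r14=1110: █·█·█·█·█·█·█·█
r15=1111: ████████████████
r16=10000: █···············█
r17=10001: ██··············██
r18=10010: █·█·············█·█
r19=10011: ████············████
r20=10100: █···█···········█···█

Answer: █
██
█·█
████
█···█
██··██
█·█·█·█
████████
█·······█
██······██
█·█·····█·█
████····████
█···█···█···█
██··██··██··██
█·█·█·█·█·█·█·█
████████████████
█···············█
██··············██
█·█·············█·█
████············████
█···█···········█···█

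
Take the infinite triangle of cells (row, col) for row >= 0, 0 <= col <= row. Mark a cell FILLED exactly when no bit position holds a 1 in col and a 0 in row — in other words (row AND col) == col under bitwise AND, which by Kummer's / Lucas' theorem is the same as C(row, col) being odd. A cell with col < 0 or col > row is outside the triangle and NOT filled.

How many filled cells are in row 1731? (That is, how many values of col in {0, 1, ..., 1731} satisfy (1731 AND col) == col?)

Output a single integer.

Answer: 64

Derivation:
1731 in binary = 11011000011
popcount(1731) = number of 1-bits in 11011000011 = 6
A col c satisfies (1731 AND c) == c iff every set bit of c is also set in 1731; each of the 6 set bits of 1731 can independently be on or off in c.
count = 2^6 = 64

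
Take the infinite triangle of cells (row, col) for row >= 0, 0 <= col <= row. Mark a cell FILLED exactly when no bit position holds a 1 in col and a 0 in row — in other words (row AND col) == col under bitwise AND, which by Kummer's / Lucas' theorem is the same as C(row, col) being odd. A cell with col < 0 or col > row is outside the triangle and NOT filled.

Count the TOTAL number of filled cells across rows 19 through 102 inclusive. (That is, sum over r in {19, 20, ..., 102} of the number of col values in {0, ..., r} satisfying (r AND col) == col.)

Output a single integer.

r19=10011 pc3: +8 =8
r20=10100 pc2: +4 =12
r21=10101 pc3: +8 =20
r22=10110 pc3: +8 =28
r23=10111 pc4: +16 =44
r24=11000 pc2: +4 =48
r25=11001 pc3: +8 =56
r26=11010 pc3: +8 =64
r27=11011 pc4: +16 =80
r28=11100 pc3: +8 =88
r29=11101 pc4: +16 =104
r30=11110 pc4: +16 =120
r31=11111 pc5: +32 =152
r32=100000 pc1: +2 =154
r33=100001 pc2: +4 =158
r34=100010 pc2: +4 =162
r35=100011 pc3: +8 =170
r36=100100 pc2: +4 =174
r37=100101 pc3: +8 =182
r38=100110 pc3: +8 =190
r39=100111 pc4: +16 =206
r40=101000 pc2: +4 =210
r41=101001 pc3: +8 =218
r42=101010 pc3: +8 =226
r43=101011 pc4: +16 =242
r44=101100 pc3: +8 =250
r45=101101 pc4: +16 =266
r46=101110 pc4: +16 =282
r47=101111 pc5: +32 =314
r48=110000 pc2: +4 =318
r49=110001 pc3: +8 =326
r50=110010 pc3: +8 =334
r51=110011 pc4: +16 =350
r52=110100 pc3: +8 =358
r53=110101 pc4: +16 =374
r54=110110 pc4: +16 =390
r55=110111 pc5: +32 =422
r56=111000 pc3: +8 =430
r57=111001 pc4: +16 =446
r58=111010 pc4: +16 =462
r59=111011 pc5: +32 =494
r60=111100 pc4: +16 =510
r61=111101 pc5: +32 =542
r62=111110 pc5: +32 =574
r63=111111 pc6: +64 =638
r64=1000000 pc1: +2 =640
r65=1000001 pc2: +4 =644
r66=1000010 pc2: +4 =648
r67=1000011 pc3: +8 =656
r68=1000100 pc2: +4 =660
r69=1000101 pc3: +8 =668
r70=1000110 pc3: +8 =676
r71=1000111 pc4: +16 =692
r72=1001000 pc2: +4 =696
r73=1001001 pc3: +8 =704
r74=1001010 pc3: +8 =712
r75=1001011 pc4: +16 =728
r76=1001100 pc3: +8 =736
r77=1001101 pc4: +16 =752
r78=1001110 pc4: +16 =768
r79=1001111 pc5: +32 =800
r80=1010000 pc2: +4 =804
r81=1010001 pc3: +8 =812
r82=1010010 pc3: +8 =820
r83=1010011 pc4: +16 =836
r84=1010100 pc3: +8 =844
r85=1010101 pc4: +16 =860
r86=1010110 pc4: +16 =876
r87=1010111 pc5: +32 =908
r88=1011000 pc3: +8 =916
r89=1011001 pc4: +16 =932
r90=1011010 pc4: +16 =948
r91=1011011 pc5: +32 =980
r92=1011100 pc4: +16 =996
r93=1011101 pc5: +32 =1028
r94=1011110 pc5: +32 =1060
r95=1011111 pc6: +64 =1124
r96=1100000 pc2: +4 =1128
r97=1100001 pc3: +8 =1136
r98=1100010 pc3: +8 =1144
r99=1100011 pc4: +16 =1160
r100=1100100 pc3: +8 =1168
r101=1100101 pc4: +16 =1184
r102=1100110 pc4: +16 =1200

Answer: 1200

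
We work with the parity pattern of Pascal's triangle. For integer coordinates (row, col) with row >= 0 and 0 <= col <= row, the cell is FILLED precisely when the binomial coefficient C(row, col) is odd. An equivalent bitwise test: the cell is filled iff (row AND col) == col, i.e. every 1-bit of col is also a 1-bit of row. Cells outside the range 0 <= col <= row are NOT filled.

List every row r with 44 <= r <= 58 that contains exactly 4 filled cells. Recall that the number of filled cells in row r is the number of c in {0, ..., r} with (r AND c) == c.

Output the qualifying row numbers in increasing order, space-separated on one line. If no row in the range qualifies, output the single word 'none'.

Answer: 48

Derivation:
Row r has 2^popcount(r) filled cells, so we need popcount(r) = log2(4) = 2.
Scan r = 44..58 and keep those with exactly 2 one-bits:
r=44=101100 popcount=3 -> skip
r=45=101101 popcount=4 -> skip
r=46=101110 popcount=4 -> skip
r=47=101111 popcount=5 -> skip
r=48=110000 popcount=2 -> KEEP
r=49=110001 popcount=3 -> skip
r=50=110010 popcount=3 -> skip
r=51=110011 popcount=4 -> skip
r=52=110100 popcount=3 -> skip
r=53=110101 popcount=4 -> skip
r=54=110110 popcount=4 -> skip
r=55=110111 popcount=5 -> skip
r=56=111000 popcount=3 -> skip
r=57=111001 popcount=4 -> skip
r=58=111010 popcount=4 -> skip
Kept rows: 48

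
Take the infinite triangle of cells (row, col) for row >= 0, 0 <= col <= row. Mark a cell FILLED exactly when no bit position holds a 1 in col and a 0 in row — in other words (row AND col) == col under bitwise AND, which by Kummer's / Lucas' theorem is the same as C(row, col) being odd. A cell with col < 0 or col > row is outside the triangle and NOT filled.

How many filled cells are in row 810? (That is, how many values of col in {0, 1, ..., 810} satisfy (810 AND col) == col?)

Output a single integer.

Answer: 32

Derivation:
810 in binary = 1100101010
popcount(810) = number of 1-bits in 1100101010 = 5
A col c satisfies (810 AND c) == c iff every set bit of c is also set in 810; each of the 5 set bits of 810 can independently be on or off in c.
count = 2^5 = 32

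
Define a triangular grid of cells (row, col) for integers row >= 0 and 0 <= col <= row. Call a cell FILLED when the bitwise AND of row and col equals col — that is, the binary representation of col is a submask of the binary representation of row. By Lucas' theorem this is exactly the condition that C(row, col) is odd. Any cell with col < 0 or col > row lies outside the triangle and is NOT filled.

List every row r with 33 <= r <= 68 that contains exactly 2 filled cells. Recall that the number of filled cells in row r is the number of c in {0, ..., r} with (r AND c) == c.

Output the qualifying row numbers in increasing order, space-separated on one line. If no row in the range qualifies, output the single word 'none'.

Answer: 64

Derivation:
Row r has 2^popcount(r) filled cells, so we need popcount(r) = log2(2) = 1.
Scan r = 33..68 and keep those with exactly 1 one-bits:
r=33=100001 popcount=2 -> skip
r=34=100010 popcount=2 -> skip
r=35=100011 popcount=3 -> skip
r=36=100100 popcount=2 -> skip
r=37=100101 popcount=3 -> skip
r=38=100110 popcount=3 -> skip
r=39=100111 popcount=4 -> skip
r=40=101000 popcount=2 -> skip
r=41=101001 popcount=3 -> skip
r=42=101010 popcount=3 -> skip
r=43=101011 popcount=4 -> skip
r=44=101100 popcount=3 -> skip
r=45=101101 popcount=4 -> skip
r=46=101110 popcount=4 -> skip
r=47=101111 popcount=5 -> skip
r=48=110000 popcount=2 -> skip
r=49=110001 popcount=3 -> skip
r=50=110010 popcount=3 -> skip
r=51=110011 popcount=4 -> skip
r=52=110100 popcount=3 -> skip
r=53=110101 popcount=4 -> skip
r=54=110110 popcount=4 -> skip
r=55=110111 popcount=5 -> skip
r=56=111000 popcount=3 -> skip
r=57=111001 popcount=4 -> skip
r=58=111010 popcount=4 -> skip
r=59=111011 popcount=5 -> skip
r=60=111100 popcount=4 -> skip
r=61=111101 popcount=5 -> skip
r=62=111110 popcount=5 -> skip
r=63=111111 popcount=6 -> skip
r=64=1000000 popcount=1 -> KEEP
r=65=1000001 popcount=2 -> skip
r=66=1000010 popcount=2 -> skip
r=67=1000011 popcount=3 -> skip
r=68=1000100 popcount=2 -> skip
Kept rows: 64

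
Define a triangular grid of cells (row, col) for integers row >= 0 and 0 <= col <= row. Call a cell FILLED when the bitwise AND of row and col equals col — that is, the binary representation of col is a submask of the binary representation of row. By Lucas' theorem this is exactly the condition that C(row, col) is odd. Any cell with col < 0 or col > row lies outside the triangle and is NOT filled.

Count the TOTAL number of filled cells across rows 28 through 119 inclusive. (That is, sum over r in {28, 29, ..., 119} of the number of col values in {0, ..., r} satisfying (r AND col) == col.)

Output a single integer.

Answer: 1584

Derivation:
r28=11100 pc3: +8 =8
r29=11101 pc4: +16 =24
r30=11110 pc4: +16 =40
r31=11111 pc5: +32 =72
r32=100000 pc1: +2 =74
r33=100001 pc2: +4 =78
r34=100010 pc2: +4 =82
r35=100011 pc3: +8 =90
r36=100100 pc2: +4 =94
r37=100101 pc3: +8 =102
r38=100110 pc3: +8 =110
r39=100111 pc4: +16 =126
r40=101000 pc2: +4 =130
r41=101001 pc3: +8 =138
r42=101010 pc3: +8 =146
r43=101011 pc4: +16 =162
r44=101100 pc3: +8 =170
r45=101101 pc4: +16 =186
r46=101110 pc4: +16 =202
r47=101111 pc5: +32 =234
r48=110000 pc2: +4 =238
r49=110001 pc3: +8 =246
r50=110010 pc3: +8 =254
r51=110011 pc4: +16 =270
r52=110100 pc3: +8 =278
r53=110101 pc4: +16 =294
r54=110110 pc4: +16 =310
r55=110111 pc5: +32 =342
r56=111000 pc3: +8 =350
r57=111001 pc4: +16 =366
r58=111010 pc4: +16 =382
r59=111011 pc5: +32 =414
r60=111100 pc4: +16 =430
r61=111101 pc5: +32 =462
r62=111110 pc5: +32 =494
r63=111111 pc6: +64 =558
r64=1000000 pc1: +2 =560
r65=1000001 pc2: +4 =564
r66=1000010 pc2: +4 =568
r67=1000011 pc3: +8 =576
r68=1000100 pc2: +4 =580
r69=1000101 pc3: +8 =588
r70=1000110 pc3: +8 =596
r71=1000111 pc4: +16 =612
r72=1001000 pc2: +4 =616
r73=1001001 pc3: +8 =624
r74=1001010 pc3: +8 =632
r75=1001011 pc4: +16 =648
r76=1001100 pc3: +8 =656
r77=1001101 pc4: +16 =672
r78=1001110 pc4: +16 =688
r79=1001111 pc5: +32 =720
r80=1010000 pc2: +4 =724
r81=1010001 pc3: +8 =732
r82=1010010 pc3: +8 =740
r83=1010011 pc4: +16 =756
r84=1010100 pc3: +8 =764
r85=1010101 pc4: +16 =780
r86=1010110 pc4: +16 =796
r87=1010111 pc5: +32 =828
r88=1011000 pc3: +8 =836
r89=1011001 pc4: +16 =852
r90=1011010 pc4: +16 =868
r91=1011011 pc5: +32 =900
r92=1011100 pc4: +16 =916
r93=1011101 pc5: +32 =948
r94=1011110 pc5: +32 =980
r95=1011111 pc6: +64 =1044
r96=1100000 pc2: +4 =1048
r97=1100001 pc3: +8 =1056
r98=1100010 pc3: +8 =1064
r99=1100011 pc4: +16 =1080
r100=1100100 pc3: +8 =1088
r101=1100101 pc4: +16 =1104
r102=1100110 pc4: +16 =1120
r103=1100111 pc5: +32 =1152
r104=1101000 pc3: +8 =1160
r105=1101001 pc4: +16 =1176
r106=1101010 pc4: +16 =1192
r107=1101011 pc5: +32 =1224
r108=1101100 pc4: +16 =1240
r109=1101101 pc5: +32 =1272
r110=1101110 pc5: +32 =1304
r111=1101111 pc6: +64 =1368
r112=1110000 pc3: +8 =1376
r113=1110001 pc4: +16 =1392
r114=1110010 pc4: +16 =1408
r115=1110011 pc5: +32 =1440
r116=1110100 pc4: +16 =1456
r117=1110101 pc5: +32 =1488
r118=1110110 pc5: +32 =1520
r119=1110111 pc6: +64 =1584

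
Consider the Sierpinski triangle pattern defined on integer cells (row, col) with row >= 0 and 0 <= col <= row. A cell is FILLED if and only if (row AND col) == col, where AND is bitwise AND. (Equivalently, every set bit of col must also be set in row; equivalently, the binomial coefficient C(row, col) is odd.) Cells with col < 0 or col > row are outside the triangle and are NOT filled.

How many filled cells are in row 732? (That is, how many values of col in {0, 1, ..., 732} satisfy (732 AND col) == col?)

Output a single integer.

Answer: 64

Derivation:
732 in binary = 1011011100
popcount(732) = number of 1-bits in 1011011100 = 6
A col c satisfies (732 AND c) == c iff every set bit of c is also set in 732; each of the 6 set bits of 732 can independently be on or off in c.
count = 2^6 = 64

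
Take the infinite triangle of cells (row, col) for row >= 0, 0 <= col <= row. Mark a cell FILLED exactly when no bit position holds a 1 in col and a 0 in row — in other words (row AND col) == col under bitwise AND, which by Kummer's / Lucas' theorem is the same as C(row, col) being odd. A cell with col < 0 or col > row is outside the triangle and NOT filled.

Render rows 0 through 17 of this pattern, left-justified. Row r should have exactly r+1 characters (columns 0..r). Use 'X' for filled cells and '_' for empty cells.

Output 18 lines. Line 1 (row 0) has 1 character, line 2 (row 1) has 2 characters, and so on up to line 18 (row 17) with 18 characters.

r0=0: X
r1=1: XX
r2=10: X_X
r3=11: XXXX
r4=100: X___X
r5=101: XX__XX
r6=110: X_X_X_X
r7=111: XXXXXXXX
r8=1000: X_______X
r9=1001: XX______XX
r10=1010: X_X_____X_X
r11=1011: XXXX____XXXX
r12=1100: X___X___X___X
r13=1101: XX__XX__XX__XX
r14=1110: X_X_X_X_X_X_X_X
r15=1111: XXXXXXXXXXXXXXXX
r16=10000: X_______________X
r17=10001: XX______________XX

Answer: X
XX
X_X
XXXX
X___X
XX__XX
X_X_X_X
XXXXXXXX
X_______X
XX______XX
X_X_____X_X
XXXX____XXXX
X___X___X___X
XX__XX__XX__XX
X_X_X_X_X_X_X_X
XXXXXXXXXXXXXXXX
X_______________X
XX______________XX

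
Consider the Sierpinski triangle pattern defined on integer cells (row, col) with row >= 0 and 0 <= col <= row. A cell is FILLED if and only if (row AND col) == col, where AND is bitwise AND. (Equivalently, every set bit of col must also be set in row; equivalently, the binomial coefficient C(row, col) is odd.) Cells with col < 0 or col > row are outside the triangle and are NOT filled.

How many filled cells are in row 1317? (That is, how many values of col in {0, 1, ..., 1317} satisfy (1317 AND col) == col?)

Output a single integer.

Answer: 32

Derivation:
1317 in binary = 10100100101
popcount(1317) = number of 1-bits in 10100100101 = 5
A col c satisfies (1317 AND c) == c iff every set bit of c is also set in 1317; each of the 5 set bits of 1317 can independently be on or off in c.
count = 2^5 = 32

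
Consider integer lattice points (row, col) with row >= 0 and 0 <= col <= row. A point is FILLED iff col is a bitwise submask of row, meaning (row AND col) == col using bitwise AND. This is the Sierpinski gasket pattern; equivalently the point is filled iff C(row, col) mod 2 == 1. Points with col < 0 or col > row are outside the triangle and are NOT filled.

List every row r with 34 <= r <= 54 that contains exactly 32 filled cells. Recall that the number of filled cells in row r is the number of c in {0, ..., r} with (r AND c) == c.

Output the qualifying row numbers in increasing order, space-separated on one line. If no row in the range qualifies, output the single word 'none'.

Row r has 2^popcount(r) filled cells, so we need popcount(r) = log2(32) = 5.
Scan r = 34..54 and keep those with exactly 5 one-bits:
r=34=100010 popcount=2 -> skip
r=35=100011 popcount=3 -> skip
r=36=100100 popcount=2 -> skip
r=37=100101 popcount=3 -> skip
r=38=100110 popcount=3 -> skip
r=39=100111 popcount=4 -> skip
r=40=101000 popcount=2 -> skip
r=41=101001 popcount=3 -> skip
r=42=101010 popcount=3 -> skip
r=43=101011 popcount=4 -> skip
r=44=101100 popcount=3 -> skip
r=45=101101 popcount=4 -> skip
r=46=101110 popcount=4 -> skip
r=47=101111 popcount=5 -> KEEP
r=48=110000 popcount=2 -> skip
r=49=110001 popcount=3 -> skip
r=50=110010 popcount=3 -> skip
r=51=110011 popcount=4 -> skip
r=52=110100 popcount=3 -> skip
r=53=110101 popcount=4 -> skip
r=54=110110 popcount=4 -> skip
Kept rows: 47

Answer: 47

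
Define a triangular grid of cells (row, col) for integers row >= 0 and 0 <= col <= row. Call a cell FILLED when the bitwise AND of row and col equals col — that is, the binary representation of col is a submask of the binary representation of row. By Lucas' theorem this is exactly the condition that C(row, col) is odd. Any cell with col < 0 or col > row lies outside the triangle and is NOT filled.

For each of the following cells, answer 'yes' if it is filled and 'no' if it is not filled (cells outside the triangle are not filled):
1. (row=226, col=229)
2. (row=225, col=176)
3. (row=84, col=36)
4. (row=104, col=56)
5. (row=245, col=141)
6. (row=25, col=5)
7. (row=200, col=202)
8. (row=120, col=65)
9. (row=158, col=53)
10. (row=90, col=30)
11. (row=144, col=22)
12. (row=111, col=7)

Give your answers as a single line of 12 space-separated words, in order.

Answer: no no no no no no no no no no no yes

Derivation:
(226,229): col outside [0, 226] -> not filled
(225,176): row=0b11100001, col=0b10110000, row AND col = 0b10100000 = 160; 160 != 176 -> empty
(84,36): row=0b1010100, col=0b100100, row AND col = 0b100 = 4; 4 != 36 -> empty
(104,56): row=0b1101000, col=0b111000, row AND col = 0b101000 = 40; 40 != 56 -> empty
(245,141): row=0b11110101, col=0b10001101, row AND col = 0b10000101 = 133; 133 != 141 -> empty
(25,5): row=0b11001, col=0b101, row AND col = 0b1 = 1; 1 != 5 -> empty
(200,202): col outside [0, 200] -> not filled
(120,65): row=0b1111000, col=0b1000001, row AND col = 0b1000000 = 64; 64 != 65 -> empty
(158,53): row=0b10011110, col=0b110101, row AND col = 0b10100 = 20; 20 != 53 -> empty
(90,30): row=0b1011010, col=0b11110, row AND col = 0b11010 = 26; 26 != 30 -> empty
(144,22): row=0b10010000, col=0b10110, row AND col = 0b10000 = 16; 16 != 22 -> empty
(111,7): row=0b1101111, col=0b111, row AND col = 0b111 = 7; 7 == 7 -> filled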